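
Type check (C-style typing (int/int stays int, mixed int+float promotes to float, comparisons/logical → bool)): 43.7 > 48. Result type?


Operand types: float > int
Rule: comparison yields bool
Result type: bool


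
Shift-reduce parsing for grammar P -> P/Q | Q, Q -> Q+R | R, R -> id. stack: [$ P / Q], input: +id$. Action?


'+' can extend Q; shift to build Q -> Q+R
Action: shift


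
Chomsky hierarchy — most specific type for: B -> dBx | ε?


Single nonterminal LHS, but d^n x^n is not regular
Classification: Type 2 (Context-Free)


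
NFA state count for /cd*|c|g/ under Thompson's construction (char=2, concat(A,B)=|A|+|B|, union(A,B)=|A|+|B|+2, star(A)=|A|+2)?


Syntax tree has 4 char leaf(s), 2 union(s), 1 star(s)
chars contribute 4×2 = 8; each union adds +2; each star adds +2
Total: 8 + 4 + 2 = 14 states


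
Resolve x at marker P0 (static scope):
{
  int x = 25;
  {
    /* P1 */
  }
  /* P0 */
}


x declared in the same block as P0
x = 25


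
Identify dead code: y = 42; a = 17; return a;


y is assigned but never read
Dead: 'y = 42'


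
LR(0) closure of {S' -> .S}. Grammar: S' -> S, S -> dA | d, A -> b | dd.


Start: S' -> .S
For each item with dot before a nonterminal B, add B -> .γ for every B-production
Closure: [S' -> .S, S -> .dA, S -> .d]


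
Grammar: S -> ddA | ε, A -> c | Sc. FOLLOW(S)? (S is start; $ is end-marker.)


$ ∈ FOLLOW(S). For each A -> αBβ: add FIRST(β)\{ε} to FOLLOW(B); if β nullable, add FOLLOW(A).
FOLLOW(S) = {$, c}


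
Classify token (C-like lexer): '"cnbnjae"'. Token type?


Pattern: double-quoted sequence
Type: STRING_LITERAL


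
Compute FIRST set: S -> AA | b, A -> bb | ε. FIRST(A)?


Per alternative of A: FIRST(bb) = {b}; FIRST(ε) = {ε}
FIRST(A) = {b, ε}


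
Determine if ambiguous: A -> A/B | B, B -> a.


precedence layered via separate nonterminal B: deterministic
Unambiguous


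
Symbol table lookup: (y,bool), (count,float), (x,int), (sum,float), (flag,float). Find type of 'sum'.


Lookup 'sum' → type float


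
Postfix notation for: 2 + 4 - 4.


Left to right (same or higher precedence on left)
Postfix: 2 4 + 4 -


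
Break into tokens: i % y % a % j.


Scan left to right, longest-match per lexeme
Tokens: ID(i), OP(%), ID(y), OP(%), ID(a), OP(%), ID(j)


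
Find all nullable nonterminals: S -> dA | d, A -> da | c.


A nonterminal is nullable iff some alternative derives ε (directly, or every symbol in it is nullable)
Nullable: {}


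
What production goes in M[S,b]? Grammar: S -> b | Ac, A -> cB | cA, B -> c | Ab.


For [S, b]: 'b' ∈ FIRST(b)
Entry: S -> b


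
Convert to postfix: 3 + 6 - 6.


Left to right (same or higher precedence on left)
Postfix: 3 6 + 6 -


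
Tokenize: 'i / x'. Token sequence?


Scan left to right, longest-match per lexeme
Tokens: ID(i), OP(/), ID(x)


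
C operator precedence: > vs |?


'>' is relational (level 7); '|' is bitwise OR (level 3)
Higher level binds tighter
'>' has higher precedence than '|'


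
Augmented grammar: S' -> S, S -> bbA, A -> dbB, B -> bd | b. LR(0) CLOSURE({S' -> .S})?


Start: S' -> .S
For each item with dot before a nonterminal B, add B -> .γ for every B-production
Closure: [S' -> .S, S -> .bbA]


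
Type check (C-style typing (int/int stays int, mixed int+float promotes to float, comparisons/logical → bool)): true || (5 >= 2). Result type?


Operand types: bool || bool
Rule: logical operators take bool operands and yield bool
Result type: bool


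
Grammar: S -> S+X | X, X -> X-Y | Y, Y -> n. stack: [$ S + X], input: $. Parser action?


handle 'S+X' on top; lookahead ∈ FOLLOW(S) = {+, $}
Action: reduce (S -> S+X)


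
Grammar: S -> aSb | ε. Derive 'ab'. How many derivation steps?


Derivation: S => aSb => ab
Steps: 2


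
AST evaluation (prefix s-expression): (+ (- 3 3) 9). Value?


Evaluate inner: (- 3 3) = 0
Evaluate root: (+ 0 9) = 9
Result: 9


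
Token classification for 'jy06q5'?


Pattern: letter/underscore followed by alphanumerics, not a keyword
Type: IDENTIFIER


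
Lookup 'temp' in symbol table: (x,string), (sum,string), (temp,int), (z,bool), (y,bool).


Lookup 'temp' → type int


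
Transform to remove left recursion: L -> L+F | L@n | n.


Left-recursive alternatives: L+F, L@n; non-recursive: n
Introduce L': L -> nL', L' -> +FL' | @nL' | ε


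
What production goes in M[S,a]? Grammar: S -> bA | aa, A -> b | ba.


For [S, a]: 'a' ∈ FIRST(aa)
Entry: S -> aa


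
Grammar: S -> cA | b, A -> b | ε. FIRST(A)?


Per alternative of A: FIRST(b) = {b}; FIRST(ε) = {ε}
FIRST(A) = {b, ε}


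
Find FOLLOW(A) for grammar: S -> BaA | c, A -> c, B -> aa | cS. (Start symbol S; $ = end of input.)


$ ∈ FOLLOW(S). For each A -> αBβ: add FIRST(β)\{ε} to FOLLOW(B); if β nullable, add FOLLOW(A).
FOLLOW(A) = {$, a}


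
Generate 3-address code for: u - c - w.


Break into single-operator statements:
t1 = u - c
t2 = t1 - w


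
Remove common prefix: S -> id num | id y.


Common prefix: 'id'
Factored: S -> id S', S' -> num | y


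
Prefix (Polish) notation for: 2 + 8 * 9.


'*' binds tighter: tree is (+ 2 (* 8 9))
Prefix: + 2 * 8 9


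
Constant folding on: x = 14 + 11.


14 + 11 = 25 at compile time
Optimized: x = 25


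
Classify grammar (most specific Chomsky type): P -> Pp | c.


Left-linear: every RHS is a terminal or one nonterminal followed by a terminal
Classification: Type 3 (Regular)


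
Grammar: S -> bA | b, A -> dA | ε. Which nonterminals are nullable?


A nonterminal is nullable iff some alternative derives ε (directly, or every symbol in it is nullable)
Nullable: {A}


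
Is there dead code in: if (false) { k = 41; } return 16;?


condition is constant false, so the whole block is unreachable
Dead: 'if (false) { k = 41; }'


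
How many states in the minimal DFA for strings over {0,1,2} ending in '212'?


Track the longest suffix of input matching a prefix of '212': 4 classes (prefixes of length 0..3)
Minimal DFA: 4 states


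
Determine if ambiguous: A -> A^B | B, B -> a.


precedence layered via separate nonterminal B: deterministic
Unambiguous


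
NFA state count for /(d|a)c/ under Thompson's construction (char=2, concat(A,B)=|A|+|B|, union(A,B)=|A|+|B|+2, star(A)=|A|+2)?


Syntax tree has 3 char leaf(s), 1 union(s), 0 star(s)
chars contribute 3×2 = 6; each union adds +2; each star adds +2
Total: 6 + 2 + 0 = 8 states


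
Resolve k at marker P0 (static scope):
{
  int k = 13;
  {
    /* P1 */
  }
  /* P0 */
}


k declared in the same block as P0
k = 13


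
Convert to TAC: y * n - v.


Break into single-operator statements:
t1 = y * n
t2 = t1 - v


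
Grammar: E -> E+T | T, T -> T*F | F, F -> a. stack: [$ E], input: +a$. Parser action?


shift '+' to continue E -> E+T
Action: shift


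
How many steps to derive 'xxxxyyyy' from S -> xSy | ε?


Derivation: S => xSy => xxSyy => xxxSyyy => xxxxSyyyy => xxxxyyyy
Steps: 5


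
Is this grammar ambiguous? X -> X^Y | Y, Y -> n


precedence layered via separate nonterminal Y: deterministic
Unambiguous


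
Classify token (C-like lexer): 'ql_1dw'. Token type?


Pattern: letter/underscore followed by alphanumerics, not a keyword
Type: IDENTIFIER


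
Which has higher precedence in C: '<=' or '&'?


'<=' is relational (level 7); '&' is bitwise AND (level 5)
Higher level binds tighter
'<=' has higher precedence than '&'


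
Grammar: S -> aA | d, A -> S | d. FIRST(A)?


Per alternative of A: FIRST(S) = {a, d}; FIRST(d) = {d}
FIRST(A) = {a, d}


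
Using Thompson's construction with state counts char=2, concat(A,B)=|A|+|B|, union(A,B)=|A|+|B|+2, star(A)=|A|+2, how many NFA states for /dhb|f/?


Syntax tree has 4 char leaf(s), 1 union(s), 0 star(s)
chars contribute 4×2 = 8; each union adds +2; each star adds +2
Total: 8 + 2 + 0 = 10 states


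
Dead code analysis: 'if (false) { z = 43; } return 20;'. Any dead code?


condition is constant false, so the whole block is unreachable
Dead: 'if (false) { z = 43; }'


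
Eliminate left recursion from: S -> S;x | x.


Left-recursive alternatives: S;x; non-recursive: x
Introduce S': S -> xS', S' -> ;xS' | ε


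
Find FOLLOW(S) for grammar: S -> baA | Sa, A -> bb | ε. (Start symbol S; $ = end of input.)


$ ∈ FOLLOW(S). For each A -> αBβ: add FIRST(β)\{ε} to FOLLOW(B); if β nullable, add FOLLOW(A).
FOLLOW(S) = {$, a}


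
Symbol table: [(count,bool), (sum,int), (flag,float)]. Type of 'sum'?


Lookup 'sum' → type int


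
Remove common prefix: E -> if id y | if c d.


Common prefix: 'if'
Factored: E -> if E', E' -> id y | c d


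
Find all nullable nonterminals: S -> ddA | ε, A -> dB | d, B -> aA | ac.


A nonterminal is nullable iff some alternative derives ε (directly, or every symbol in it is nullable)
Nullable: {S}


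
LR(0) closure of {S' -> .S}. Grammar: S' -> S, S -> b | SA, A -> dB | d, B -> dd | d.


Start: S' -> .S
For each item with dot before a nonterminal B, add B -> .γ for every B-production
Closure: [S' -> .S, S -> .b, S -> .SA]


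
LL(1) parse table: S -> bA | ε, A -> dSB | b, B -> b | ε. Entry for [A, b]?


For [A, b]: 'b' ∈ FIRST(b)
Entry: A -> b


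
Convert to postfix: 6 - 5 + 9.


Left to right (same or higher precedence on left)
Postfix: 6 5 - 9 +


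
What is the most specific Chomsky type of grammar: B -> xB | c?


Right-linear: every RHS is a terminal or a terminal followed by one nonterminal
Classification: Type 3 (Regular)


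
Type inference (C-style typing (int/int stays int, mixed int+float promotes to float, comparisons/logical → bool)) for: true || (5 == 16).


Operand types: bool || bool
Rule: logical operators take bool operands and yield bool
Result type: bool


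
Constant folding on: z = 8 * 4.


8 * 4 = 32 at compile time
Optimized: z = 32


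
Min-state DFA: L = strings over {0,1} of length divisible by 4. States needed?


Track length mod 4: states 0..3, accept at 0
Minimal DFA: 4 states


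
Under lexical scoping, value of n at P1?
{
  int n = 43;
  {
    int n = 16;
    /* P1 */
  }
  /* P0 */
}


n declared in the same block as P1
n = 16


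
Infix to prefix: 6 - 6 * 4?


'*' binds tighter: tree is (- 6 (* 6 4))
Prefix: - 6 * 6 4


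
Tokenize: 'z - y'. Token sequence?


Scan left to right, longest-match per lexeme
Tokens: ID(z), OP(-), ID(y)


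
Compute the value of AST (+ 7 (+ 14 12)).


Evaluate inner: (+ 14 12) = 26
Evaluate root: (+ 7 26) = 33
Result: 33


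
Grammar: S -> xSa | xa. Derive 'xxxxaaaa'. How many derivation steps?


Derivation: S => xSa => xxSaa => xxxSaaa => xxxxaaaa
Steps: 4


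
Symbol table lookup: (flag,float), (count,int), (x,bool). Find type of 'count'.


Lookup 'count' → type int


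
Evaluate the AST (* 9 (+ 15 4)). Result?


Evaluate inner: (+ 15 4) = 19
Evaluate root: (* 9 19) = 171
Result: 171


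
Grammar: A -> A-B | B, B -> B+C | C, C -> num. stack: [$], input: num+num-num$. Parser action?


no handle on stack; shift 'num'
Action: shift


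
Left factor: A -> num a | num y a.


Common prefix: 'num'
Factored: A -> num A', A' -> a | y a


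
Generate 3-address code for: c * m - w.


Break into single-operator statements:
t1 = c * m
t2 = t1 - w


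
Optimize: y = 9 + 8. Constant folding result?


9 + 8 = 17 at compile time
Optimized: y = 17


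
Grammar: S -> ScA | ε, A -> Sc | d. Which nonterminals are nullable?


A nonterminal is nullable iff some alternative derives ε (directly, or every symbol in it is nullable)
Nullable: {S}


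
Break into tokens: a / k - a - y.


Scan left to right, longest-match per lexeme
Tokens: ID(a), OP(/), ID(k), OP(-), ID(a), OP(-), ID(y)


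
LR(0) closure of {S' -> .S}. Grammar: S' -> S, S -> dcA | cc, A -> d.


Start: S' -> .S
For each item with dot before a nonterminal B, add B -> .γ for every B-production
Closure: [S' -> .S, S -> .dcA, S -> .cc]


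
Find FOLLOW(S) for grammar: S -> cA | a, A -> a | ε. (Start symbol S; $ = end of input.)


$ ∈ FOLLOW(S). For each A -> αBβ: add FIRST(β)\{ε} to FOLLOW(B); if β nullable, add FOLLOW(A).
FOLLOW(S) = {$}


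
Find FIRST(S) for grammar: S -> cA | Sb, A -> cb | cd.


Per alternative of S: FIRST(cA) = {c}; FIRST(Sb) = {c}
FIRST(S) = {c}


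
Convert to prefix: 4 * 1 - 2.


left-to-right (same/higher precedence on left): tree is (- (* 4 1) 2)
Prefix: - * 4 1 2


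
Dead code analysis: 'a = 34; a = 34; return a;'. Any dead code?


first assignment to a is overwritten before any read
Dead: 'a = 34'


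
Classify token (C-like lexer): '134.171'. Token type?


Pattern: digits with a decimal point
Type: FLOAT_LITERAL


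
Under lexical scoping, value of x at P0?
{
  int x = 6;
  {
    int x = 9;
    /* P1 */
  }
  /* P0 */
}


x declared in the same block as P0
x = 6


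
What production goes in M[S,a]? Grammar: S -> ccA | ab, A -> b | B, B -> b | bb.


For [S, a]: 'a' ∈ FIRST(ab)
Entry: S -> ab


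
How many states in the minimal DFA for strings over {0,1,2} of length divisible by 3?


Track length mod 3: states 0..2, accept at 0
Minimal DFA: 3 states


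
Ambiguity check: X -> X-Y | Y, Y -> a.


precedence layered via separate nonterminal Y: deterministic
Unambiguous


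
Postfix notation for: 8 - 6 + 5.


Left to right (same or higher precedence on left)
Postfix: 8 6 - 5 +


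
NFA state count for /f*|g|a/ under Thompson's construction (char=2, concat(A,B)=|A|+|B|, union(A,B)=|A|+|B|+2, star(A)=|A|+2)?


Syntax tree has 3 char leaf(s), 2 union(s), 1 star(s)
chars contribute 3×2 = 6; each union adds +2; each star adds +2
Total: 6 + 4 + 2 = 12 states


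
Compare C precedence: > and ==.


'>' is relational (level 7); '==' is equality (level 6)
Higher level binds tighter
'>' has higher precedence than '=='


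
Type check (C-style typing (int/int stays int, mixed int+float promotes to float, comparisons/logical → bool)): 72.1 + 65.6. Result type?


Operand types: float + float
Rule: mixed int/float promotes to float; int/int stays int
Result type: float


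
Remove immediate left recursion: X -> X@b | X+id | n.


Left-recursive alternatives: X@b, X+id; non-recursive: n
Introduce X': X -> nX', X' -> @bX' | +idX' | ε


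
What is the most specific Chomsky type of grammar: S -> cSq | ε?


Single nonterminal LHS, but c^n q^n is not regular
Classification: Type 2 (Context-Free)


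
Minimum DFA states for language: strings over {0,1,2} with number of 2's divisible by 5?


Track (count of 2) mod 5: states 0..4, accept at 0
Minimal DFA: 5 states


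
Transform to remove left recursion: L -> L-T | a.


Left-recursive alternatives: L-T; non-recursive: a
Introduce L': L -> aL', L' -> -TL' | ε


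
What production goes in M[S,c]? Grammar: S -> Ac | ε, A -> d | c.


For [S, c]: 'c' ∈ FIRST(Ac)
Entry: S -> Ac


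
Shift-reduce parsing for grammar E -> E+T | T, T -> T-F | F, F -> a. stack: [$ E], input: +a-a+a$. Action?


shift '+' to continue E -> E+T
Action: shift


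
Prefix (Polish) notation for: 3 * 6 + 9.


left-to-right (same/higher precedence on left): tree is (+ (* 3 6) 9)
Prefix: + * 3 6 9


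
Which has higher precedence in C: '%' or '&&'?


'%' is multiplicative (level 10); '&&' is logical AND (level 2)
Higher level binds tighter
'%' has higher precedence than '&&'


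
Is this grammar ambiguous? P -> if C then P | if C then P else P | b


dangling else: 'if C then if C then b else b' parses two ways
Ambiguous


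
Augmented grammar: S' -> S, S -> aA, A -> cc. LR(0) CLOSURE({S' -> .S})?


Start: S' -> .S
For each item with dot before a nonterminal B, add B -> .γ for every B-production
Closure: [S' -> .S, S -> .aA]


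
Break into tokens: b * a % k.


Scan left to right, longest-match per lexeme
Tokens: ID(b), OP(*), ID(a), OP(%), ID(k)


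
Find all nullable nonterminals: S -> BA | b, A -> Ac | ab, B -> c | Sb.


A nonterminal is nullable iff some alternative derives ε (directly, or every symbol in it is nullable)
Nullable: {}


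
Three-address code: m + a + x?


Break into single-operator statements:
t1 = m + a
t2 = t1 + x


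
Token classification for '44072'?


Pattern: digits only
Type: INTEGER_LITERAL


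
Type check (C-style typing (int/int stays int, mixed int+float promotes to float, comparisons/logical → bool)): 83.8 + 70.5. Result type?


Operand types: float + float
Rule: mixed int/float promotes to float; int/int stays int
Result type: float


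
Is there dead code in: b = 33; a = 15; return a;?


b is assigned but never read
Dead: 'b = 33'


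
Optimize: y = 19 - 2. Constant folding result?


19 - 2 = 17 at compile time
Optimized: y = 17


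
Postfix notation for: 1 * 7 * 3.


Left to right (same or higher precedence on left)
Postfix: 1 7 * 3 *


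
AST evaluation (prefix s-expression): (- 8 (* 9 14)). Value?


Evaluate inner: (* 9 14) = 126
Evaluate root: (- 8 126) = -118
Result: -118


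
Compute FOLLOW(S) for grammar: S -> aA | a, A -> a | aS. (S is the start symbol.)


$ ∈ FOLLOW(S). For each A -> αBβ: add FIRST(β)\{ε} to FOLLOW(B); if β nullable, add FOLLOW(A).
FOLLOW(S) = {$}


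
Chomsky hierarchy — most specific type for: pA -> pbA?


LHS has context (more than one symbol) and |LHS| ≤ |RHS|
Classification: Type 1 (Context-Sensitive)


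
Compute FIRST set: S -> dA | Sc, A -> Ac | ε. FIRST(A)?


Per alternative of A: FIRST(Ac) = {c}; FIRST(ε) = {ε}
FIRST(A) = {c, ε}


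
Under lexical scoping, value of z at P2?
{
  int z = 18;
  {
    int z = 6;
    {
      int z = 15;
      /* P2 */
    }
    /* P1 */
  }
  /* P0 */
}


z declared in the same block as P2
z = 15


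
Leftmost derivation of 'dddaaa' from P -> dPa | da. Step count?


Derivation: P => dPa => ddPaa => dddaaa
Steps: 3


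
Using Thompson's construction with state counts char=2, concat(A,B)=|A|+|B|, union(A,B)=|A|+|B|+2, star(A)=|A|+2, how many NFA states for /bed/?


Syntax tree has 3 char leaf(s), 0 union(s), 0 star(s)
chars contribute 3×2 = 6; each union adds +2; each star adds +2
Total: 6 + 0 + 0 = 6 states


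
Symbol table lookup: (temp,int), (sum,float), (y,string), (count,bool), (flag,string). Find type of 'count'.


Lookup 'count' → type bool


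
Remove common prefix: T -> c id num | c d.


Common prefix: 'c'
Factored: T -> c T', T' -> id num | d


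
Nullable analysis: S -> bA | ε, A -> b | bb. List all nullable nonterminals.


A nonterminal is nullable iff some alternative derives ε (directly, or every symbol in it is nullable)
Nullable: {S}


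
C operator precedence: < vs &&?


'<' is relational (level 7); '&&' is logical AND (level 2)
Higher level binds tighter
'<' has higher precedence than '&&'


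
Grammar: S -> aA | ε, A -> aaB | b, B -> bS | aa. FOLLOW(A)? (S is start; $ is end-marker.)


$ ∈ FOLLOW(S). For each A -> αBβ: add FIRST(β)\{ε} to FOLLOW(B); if β nullable, add FOLLOW(A).
FOLLOW(A) = {$}


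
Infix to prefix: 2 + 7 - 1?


left-to-right (same/higher precedence on left): tree is (- (+ 2 7) 1)
Prefix: - + 2 7 1


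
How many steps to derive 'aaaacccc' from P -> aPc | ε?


Derivation: P => aPc => aaPcc => aaaPccc => aaaaPcccc => aaaacccc
Steps: 5


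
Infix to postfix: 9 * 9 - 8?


Left to right (same or higher precedence on left)
Postfix: 9 9 * 8 -


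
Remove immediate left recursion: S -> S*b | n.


Left-recursive alternatives: S*b; non-recursive: n
Introduce S': S -> nS', S' -> *bS' | ε


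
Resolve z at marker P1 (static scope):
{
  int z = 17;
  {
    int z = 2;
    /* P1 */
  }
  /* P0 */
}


z declared in the same block as P1
z = 2


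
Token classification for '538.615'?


Pattern: digits with a decimal point
Type: FLOAT_LITERAL


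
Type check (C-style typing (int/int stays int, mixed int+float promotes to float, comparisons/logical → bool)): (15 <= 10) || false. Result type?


Operand types: bool || bool
Rule: logical operators take bool operands and yield bool
Result type: bool


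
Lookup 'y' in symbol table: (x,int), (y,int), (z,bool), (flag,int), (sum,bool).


Lookup 'y' → type int


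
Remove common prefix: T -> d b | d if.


Common prefix: 'd'
Factored: T -> d T', T' -> b | if


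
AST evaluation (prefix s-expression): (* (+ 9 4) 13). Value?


Evaluate inner: (+ 9 4) = 13
Evaluate root: (* 13 13) = 169
Result: 169


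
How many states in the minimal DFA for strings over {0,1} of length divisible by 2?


Track length mod 2: states 0..1, accept at 0
Minimal DFA: 2 states


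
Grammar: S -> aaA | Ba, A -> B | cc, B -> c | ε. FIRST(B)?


Per alternative of B: FIRST(c) = {c}; FIRST(ε) = {ε}
FIRST(B) = {c, ε}


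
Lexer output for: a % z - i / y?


Scan left to right, longest-match per lexeme
Tokens: ID(a), OP(%), ID(z), OP(-), ID(i), OP(/), ID(y)


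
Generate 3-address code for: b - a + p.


Break into single-operator statements:
t1 = b - a
t2 = t1 + p


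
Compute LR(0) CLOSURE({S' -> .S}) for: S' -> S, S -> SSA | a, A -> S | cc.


Start: S' -> .S
For each item with dot before a nonterminal B, add B -> .γ for every B-production
Closure: [S' -> .S, S -> .SSA, S -> .a]


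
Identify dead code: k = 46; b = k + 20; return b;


k is read by b's definition; b is returned
No dead code


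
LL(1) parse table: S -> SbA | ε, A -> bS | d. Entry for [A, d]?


For [A, d]: 'd' ∈ FIRST(d)
Entry: A -> d


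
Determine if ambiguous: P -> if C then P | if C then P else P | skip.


dangling else: 'if C then if C then skip else skip' parses two ways
Ambiguous


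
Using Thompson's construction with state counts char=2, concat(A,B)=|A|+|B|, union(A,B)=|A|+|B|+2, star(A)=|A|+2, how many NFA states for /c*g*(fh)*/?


Syntax tree has 4 char leaf(s), 0 union(s), 3 star(s)
chars contribute 4×2 = 8; each union adds +2; each star adds +2
Total: 8 + 0 + 6 = 14 states


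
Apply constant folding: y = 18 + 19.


18 + 19 = 37 at compile time
Optimized: y = 37


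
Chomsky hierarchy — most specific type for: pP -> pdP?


LHS has context (more than one symbol) and |LHS| ≤ |RHS|
Classification: Type 1 (Context-Sensitive)


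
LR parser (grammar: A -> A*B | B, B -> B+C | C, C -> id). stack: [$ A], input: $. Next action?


start symbol A on stack, input exhausted
Action: accept


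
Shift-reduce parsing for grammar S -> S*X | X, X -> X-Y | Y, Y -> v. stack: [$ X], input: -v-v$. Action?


shift '-' to continue X -> X-Y
Action: shift


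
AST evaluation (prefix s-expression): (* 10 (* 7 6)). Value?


Evaluate inner: (* 7 6) = 42
Evaluate root: (* 10 42) = 420
Result: 420


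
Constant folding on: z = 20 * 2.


20 * 2 = 40 at compile time
Optimized: z = 40


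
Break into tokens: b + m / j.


Scan left to right, longest-match per lexeme
Tokens: ID(b), OP(+), ID(m), OP(/), ID(j)


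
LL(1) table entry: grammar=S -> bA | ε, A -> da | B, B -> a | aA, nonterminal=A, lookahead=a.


For [A, a]: 'a' ∈ FIRST(B)
Entry: A -> B


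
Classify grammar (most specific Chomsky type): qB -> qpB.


LHS has context (more than one symbol) and |LHS| ≤ |RHS|
Classification: Type 1 (Context-Sensitive)


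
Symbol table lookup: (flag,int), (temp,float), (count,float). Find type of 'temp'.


Lookup 'temp' → type float


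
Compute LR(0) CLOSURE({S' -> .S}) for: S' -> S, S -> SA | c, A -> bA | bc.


Start: S' -> .S
For each item with dot before a nonterminal B, add B -> .γ for every B-production
Closure: [S' -> .S, S -> .SA, S -> .c]


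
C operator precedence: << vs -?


'-' is additive (level 9); '<<' is shift (level 8)
Higher level binds tighter
'-' has higher precedence than '<<'


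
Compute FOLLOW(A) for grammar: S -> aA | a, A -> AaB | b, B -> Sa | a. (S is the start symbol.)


$ ∈ FOLLOW(S). For each A -> αBβ: add FIRST(β)\{ε} to FOLLOW(B); if β nullable, add FOLLOW(A).
FOLLOW(A) = {$, a}


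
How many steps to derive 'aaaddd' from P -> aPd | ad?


Derivation: P => aPd => aaPdd => aaaddd
Steps: 3


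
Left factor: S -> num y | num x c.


Common prefix: 'num'
Factored: S -> num S', S' -> y | x c


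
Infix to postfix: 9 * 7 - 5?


Left to right (same or higher precedence on left)
Postfix: 9 7 * 5 -


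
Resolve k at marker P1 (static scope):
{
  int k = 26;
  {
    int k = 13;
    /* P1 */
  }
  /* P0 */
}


k declared in the same block as P1
k = 13


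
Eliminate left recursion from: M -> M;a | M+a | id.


Left-recursive alternatives: M;a, M+a; non-recursive: id
Introduce M': M -> idM', M' -> ;aM' | +aM' | ε


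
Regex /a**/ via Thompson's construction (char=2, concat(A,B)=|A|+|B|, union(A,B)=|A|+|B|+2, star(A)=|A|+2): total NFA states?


Syntax tree has 1 char leaf(s), 0 union(s), 2 star(s)
chars contribute 1×2 = 2; each union adds +2; each star adds +2
Total: 2 + 0 + 4 = 6 states


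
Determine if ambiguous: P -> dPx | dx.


balanced d^n…x^n: each string has a unique parse
Unambiguous


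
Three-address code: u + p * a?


Break into single-operator statements:
t1 = p * a
t2 = u + t1


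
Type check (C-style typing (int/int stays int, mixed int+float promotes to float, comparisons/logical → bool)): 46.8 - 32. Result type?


Operand types: float - int
Rule: mixed int/float promotes to float; int/int stays int
Result type: float


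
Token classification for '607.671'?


Pattern: digits with a decimal point
Type: FLOAT_LITERAL


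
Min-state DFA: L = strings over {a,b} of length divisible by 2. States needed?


Track length mod 2: states 0..1, accept at 0
Minimal DFA: 2 states


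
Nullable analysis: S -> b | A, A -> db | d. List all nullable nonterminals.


A nonterminal is nullable iff some alternative derives ε (directly, or every symbol in it is nullable)
Nullable: {}


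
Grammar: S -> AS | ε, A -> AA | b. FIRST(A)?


Per alternative of A: FIRST(AA) = {b}; FIRST(b) = {b}
FIRST(A) = {b}


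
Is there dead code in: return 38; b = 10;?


statement follows a return and is unreachable
Dead: 'b = 10'


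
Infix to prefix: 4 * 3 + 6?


left-to-right (same/higher precedence on left): tree is (+ (* 4 3) 6)
Prefix: + * 4 3 6


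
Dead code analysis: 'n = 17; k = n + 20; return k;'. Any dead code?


n is read by k's definition; k is returned
No dead code


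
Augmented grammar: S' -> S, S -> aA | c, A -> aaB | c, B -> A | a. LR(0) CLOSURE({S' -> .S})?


Start: S' -> .S
For each item with dot before a nonterminal B, add B -> .γ for every B-production
Closure: [S' -> .S, S -> .aA, S -> .c]


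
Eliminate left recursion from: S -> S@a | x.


Left-recursive alternatives: S@a; non-recursive: x
Introduce S': S -> xS', S' -> @aS' | ε


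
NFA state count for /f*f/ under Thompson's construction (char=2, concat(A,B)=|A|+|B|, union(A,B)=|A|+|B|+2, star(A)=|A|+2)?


Syntax tree has 2 char leaf(s), 0 union(s), 1 star(s)
chars contribute 2×2 = 4; each union adds +2; each star adds +2
Total: 4 + 0 + 2 = 6 states


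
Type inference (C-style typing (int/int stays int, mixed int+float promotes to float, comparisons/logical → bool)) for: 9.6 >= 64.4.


Operand types: float >= float
Rule: comparison yields bool
Result type: bool


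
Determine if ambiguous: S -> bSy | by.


balanced b^n…y^n: each string has a unique parse
Unambiguous


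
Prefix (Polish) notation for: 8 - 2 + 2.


left-to-right (same/higher precedence on left): tree is (+ (- 8 2) 2)
Prefix: + - 8 2 2


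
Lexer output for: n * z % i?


Scan left to right, longest-match per lexeme
Tokens: ID(n), OP(*), ID(z), OP(%), ID(i)


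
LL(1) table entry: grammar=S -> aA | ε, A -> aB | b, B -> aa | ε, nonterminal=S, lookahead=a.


For [S, a]: 'a' ∈ FIRST(aA)
Entry: S -> aA


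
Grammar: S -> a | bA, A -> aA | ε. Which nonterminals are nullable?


A nonterminal is nullable iff some alternative derives ε (directly, or every symbol in it is nullable)
Nullable: {A}


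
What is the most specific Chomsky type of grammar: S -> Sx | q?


Left-linear: every RHS is a terminal or one nonterminal followed by a terminal
Classification: Type 3 (Regular)


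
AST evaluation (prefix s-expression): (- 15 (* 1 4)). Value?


Evaluate inner: (* 1 4) = 4
Evaluate root: (- 15 4) = 11
Result: 11


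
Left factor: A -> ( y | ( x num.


Common prefix: '('
Factored: A -> ( A', A' -> y | x num


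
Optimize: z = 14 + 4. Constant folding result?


14 + 4 = 18 at compile time
Optimized: z = 18


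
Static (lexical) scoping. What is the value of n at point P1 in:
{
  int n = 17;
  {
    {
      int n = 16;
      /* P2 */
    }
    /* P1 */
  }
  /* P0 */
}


P1's block does not declare n; resolves to the enclosing declaration at depth 0
n = 17


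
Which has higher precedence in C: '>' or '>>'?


'>>' is shift (level 8); '>' is relational (level 7)
Higher level binds tighter
'>>' has higher precedence than '>'


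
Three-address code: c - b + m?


Break into single-operator statements:
t1 = c - b
t2 = t1 + m


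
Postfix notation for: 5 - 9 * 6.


* has higher precedence, evaluate 9*6 first
Postfix: 5 9 6 * -


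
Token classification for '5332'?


Pattern: digits only
Type: INTEGER_LITERAL


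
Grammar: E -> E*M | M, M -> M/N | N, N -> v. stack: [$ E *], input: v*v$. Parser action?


no handle ('E*' is not any RHS); shift 'v'
Action: shift


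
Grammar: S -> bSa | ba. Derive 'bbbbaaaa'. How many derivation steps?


Derivation: S => bSa => bbSaa => bbbSaaa => bbbbaaaa
Steps: 4


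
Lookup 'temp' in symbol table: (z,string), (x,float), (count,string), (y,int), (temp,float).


Lookup 'temp' → type float


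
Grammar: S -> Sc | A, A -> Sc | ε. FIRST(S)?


Per alternative of S: FIRST(Sc) = {c}; FIRST(A) = {c, ε}
FIRST(S) = {c, ε}


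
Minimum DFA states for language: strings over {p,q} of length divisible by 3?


Track length mod 3: states 0..2, accept at 0
Minimal DFA: 3 states


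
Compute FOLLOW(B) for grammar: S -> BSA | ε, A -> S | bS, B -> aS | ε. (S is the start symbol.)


$ ∈ FOLLOW(S). For each A -> αBβ: add FIRST(β)\{ε} to FOLLOW(B); if β nullable, add FOLLOW(A).
FOLLOW(B) = {$, a, b}


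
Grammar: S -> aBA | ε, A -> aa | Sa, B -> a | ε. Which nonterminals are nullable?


A nonterminal is nullable iff some alternative derives ε (directly, or every symbol in it is nullable)
Nullable: {B, S}


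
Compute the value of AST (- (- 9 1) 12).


Evaluate inner: (- 9 1) = 8
Evaluate root: (- 8 12) = -4
Result: -4


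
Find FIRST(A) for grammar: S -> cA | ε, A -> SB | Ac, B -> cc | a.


Per alternative of A: FIRST(SB) = {a, c}; FIRST(Ac) = {a, c}
FIRST(A) = {a, c}


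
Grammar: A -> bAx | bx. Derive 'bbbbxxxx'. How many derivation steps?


Derivation: A => bAx => bbAxx => bbbAxxx => bbbbxxxx
Steps: 4


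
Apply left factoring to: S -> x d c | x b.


Common prefix: 'x'
Factored: S -> x S', S' -> d c | b


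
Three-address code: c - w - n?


Break into single-operator statements:
t1 = c - w
t2 = t1 - n


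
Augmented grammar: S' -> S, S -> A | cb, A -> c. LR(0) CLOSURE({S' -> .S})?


Start: S' -> .S
For each item with dot before a nonterminal B, add B -> .γ for every B-production
Closure: [S' -> .S, S -> .A, S -> .cb, A -> .c]


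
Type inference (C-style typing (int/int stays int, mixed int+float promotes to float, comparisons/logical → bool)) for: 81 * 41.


Operand types: int * int
Rule: mixed int/float promotes to float; int/int stays int
Result type: int


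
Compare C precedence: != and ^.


'!=' is equality (level 6); '^' is bitwise XOR (level 4)
Higher level binds tighter
'!=' has higher precedence than '^'


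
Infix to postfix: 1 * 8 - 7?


Left to right (same or higher precedence on left)
Postfix: 1 8 * 7 -


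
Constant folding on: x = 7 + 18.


7 + 18 = 25 at compile time
Optimized: x = 25


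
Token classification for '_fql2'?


Pattern: letter/underscore followed by alphanumerics, not a keyword
Type: IDENTIFIER


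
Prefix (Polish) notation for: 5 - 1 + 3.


left-to-right (same/higher precedence on left): tree is (+ (- 5 1) 3)
Prefix: + - 5 1 3


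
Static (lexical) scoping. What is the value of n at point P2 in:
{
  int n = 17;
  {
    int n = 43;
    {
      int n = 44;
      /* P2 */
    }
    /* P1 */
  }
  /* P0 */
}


n declared in the same block as P2
n = 44


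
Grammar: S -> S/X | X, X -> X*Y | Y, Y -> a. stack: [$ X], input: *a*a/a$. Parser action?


shift '*' to continue X -> X*Y
Action: shift


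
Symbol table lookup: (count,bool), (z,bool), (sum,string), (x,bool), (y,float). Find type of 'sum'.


Lookup 'sum' → type string


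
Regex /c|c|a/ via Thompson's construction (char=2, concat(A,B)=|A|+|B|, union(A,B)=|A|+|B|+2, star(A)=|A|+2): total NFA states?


Syntax tree has 3 char leaf(s), 2 union(s), 0 star(s)
chars contribute 3×2 = 6; each union adds +2; each star adds +2
Total: 6 + 4 + 0 = 10 states


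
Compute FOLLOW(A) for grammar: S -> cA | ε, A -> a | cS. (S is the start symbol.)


$ ∈ FOLLOW(S). For each A -> αBβ: add FIRST(β)\{ε} to FOLLOW(B); if β nullable, add FOLLOW(A).
FOLLOW(A) = {$}


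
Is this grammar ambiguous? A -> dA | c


right-linear, alternatives start with distinct terminals 'd' vs 'c': unique leftmost derivation
Unambiguous


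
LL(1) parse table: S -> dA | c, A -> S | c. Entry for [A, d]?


For [A, d]: 'd' ∈ FIRST(S)
Entry: A -> S


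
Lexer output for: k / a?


Scan left to right, longest-match per lexeme
Tokens: ID(k), OP(/), ID(a)


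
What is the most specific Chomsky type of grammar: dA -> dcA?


LHS has context (more than one symbol) and |LHS| ≤ |RHS|
Classification: Type 1 (Context-Sensitive)


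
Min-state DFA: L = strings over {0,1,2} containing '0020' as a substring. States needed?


KMP-style automaton: 4 progress states + 1 absorbing accept = 5
Minimal DFA: 5 states


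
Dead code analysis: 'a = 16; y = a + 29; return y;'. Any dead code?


a is read by y's definition; y is returned
No dead code


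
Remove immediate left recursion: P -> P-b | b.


Left-recursive alternatives: P-b; non-recursive: b
Introduce P': P -> bP', P' -> -bP' | ε


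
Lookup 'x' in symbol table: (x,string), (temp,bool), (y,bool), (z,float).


Lookup 'x' → type string


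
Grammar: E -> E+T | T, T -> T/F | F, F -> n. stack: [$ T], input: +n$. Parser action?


lookahead ∉ {/} so T won't extend; reduce E -> T
Action: reduce (E -> T)


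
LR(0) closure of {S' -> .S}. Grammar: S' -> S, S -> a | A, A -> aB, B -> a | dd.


Start: S' -> .S
For each item with dot before a nonterminal B, add B -> .γ for every B-production
Closure: [S' -> .S, S -> .a, S -> .A, A -> .aB]


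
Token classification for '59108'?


Pattern: digits only
Type: INTEGER_LITERAL


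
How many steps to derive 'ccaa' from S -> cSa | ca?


Derivation: S => cSa => ccaa
Steps: 2


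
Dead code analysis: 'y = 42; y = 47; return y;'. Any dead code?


first assignment to y is overwritten before any read
Dead: 'y = 42'


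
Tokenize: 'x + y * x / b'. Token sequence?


Scan left to right, longest-match per lexeme
Tokens: ID(x), OP(+), ID(y), OP(*), ID(x), OP(/), ID(b)


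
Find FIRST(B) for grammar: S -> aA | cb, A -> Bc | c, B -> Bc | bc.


Per alternative of B: FIRST(Bc) = {b}; FIRST(bc) = {b}
FIRST(B) = {b}


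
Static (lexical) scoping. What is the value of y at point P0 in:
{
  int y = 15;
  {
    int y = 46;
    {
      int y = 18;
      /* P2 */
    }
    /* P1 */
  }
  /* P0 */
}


y declared in the same block as P0
y = 15


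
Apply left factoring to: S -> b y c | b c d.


Common prefix: 'b'
Factored: S -> b S', S' -> y c | c d


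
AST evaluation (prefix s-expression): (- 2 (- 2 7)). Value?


Evaluate inner: (- 2 7) = -5
Evaluate root: (- 2 -5) = 7
Result: 7


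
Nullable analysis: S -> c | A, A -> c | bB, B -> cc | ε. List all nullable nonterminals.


A nonterminal is nullable iff some alternative derives ε (directly, or every symbol in it is nullable)
Nullable: {B}


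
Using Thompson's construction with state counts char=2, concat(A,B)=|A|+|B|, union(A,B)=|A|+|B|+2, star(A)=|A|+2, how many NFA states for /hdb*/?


Syntax tree has 3 char leaf(s), 0 union(s), 1 star(s)
chars contribute 3×2 = 6; each union adds +2; each star adds +2
Total: 6 + 0 + 2 = 8 states


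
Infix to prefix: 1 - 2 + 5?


left-to-right (same/higher precedence on left): tree is (+ (- 1 2) 5)
Prefix: + - 1 2 5


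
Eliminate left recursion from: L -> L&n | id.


Left-recursive alternatives: L&n; non-recursive: id
Introduce L': L -> idL', L' -> &nL' | ε


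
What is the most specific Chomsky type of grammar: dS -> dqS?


LHS has context (more than one symbol) and |LHS| ≤ |RHS|
Classification: Type 1 (Context-Sensitive)


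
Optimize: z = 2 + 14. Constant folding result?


2 + 14 = 16 at compile time
Optimized: z = 16


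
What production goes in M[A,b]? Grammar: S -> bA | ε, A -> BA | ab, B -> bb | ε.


For [A, b]: 'b' ∈ FIRST(BA)
Entry: A -> BA


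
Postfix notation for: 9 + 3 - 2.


Left to right (same or higher precedence on left)
Postfix: 9 3 + 2 -


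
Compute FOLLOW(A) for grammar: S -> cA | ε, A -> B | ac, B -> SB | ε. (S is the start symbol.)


$ ∈ FOLLOW(S). For each A -> αBβ: add FIRST(β)\{ε} to FOLLOW(B); if β nullable, add FOLLOW(A).
FOLLOW(A) = {$, c}


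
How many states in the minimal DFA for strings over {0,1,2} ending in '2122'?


Track the longest suffix of input matching a prefix of '2122': 5 classes (prefixes of length 0..4)
Minimal DFA: 5 states


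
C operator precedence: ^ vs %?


'%' is multiplicative (level 10); '^' is bitwise XOR (level 4)
Higher level binds tighter
'%' has higher precedence than '^'


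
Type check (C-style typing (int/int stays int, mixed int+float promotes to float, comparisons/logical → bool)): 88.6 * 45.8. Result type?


Operand types: float * float
Rule: mixed int/float promotes to float; int/int stays int
Result type: float


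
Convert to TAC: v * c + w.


Break into single-operator statements:
t1 = v * c
t2 = t1 + w


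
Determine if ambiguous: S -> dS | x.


right-linear, alternatives start with distinct terminals 'd' vs 'x': unique leftmost derivation
Unambiguous


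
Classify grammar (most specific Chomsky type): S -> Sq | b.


Left-linear: every RHS is a terminal or one nonterminal followed by a terminal
Classification: Type 3 (Regular)


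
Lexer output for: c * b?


Scan left to right, longest-match per lexeme
Tokens: ID(c), OP(*), ID(b)


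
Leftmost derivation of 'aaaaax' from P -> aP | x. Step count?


Derivation: P => aP => aaP => aaaP => aaaaP => aaaaaP => aaaaax
Steps: 6


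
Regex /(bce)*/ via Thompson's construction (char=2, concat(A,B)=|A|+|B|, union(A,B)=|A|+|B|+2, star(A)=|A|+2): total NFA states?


Syntax tree has 3 char leaf(s), 0 union(s), 1 star(s)
chars contribute 3×2 = 6; each union adds +2; each star adds +2
Total: 6 + 0 + 2 = 8 states
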